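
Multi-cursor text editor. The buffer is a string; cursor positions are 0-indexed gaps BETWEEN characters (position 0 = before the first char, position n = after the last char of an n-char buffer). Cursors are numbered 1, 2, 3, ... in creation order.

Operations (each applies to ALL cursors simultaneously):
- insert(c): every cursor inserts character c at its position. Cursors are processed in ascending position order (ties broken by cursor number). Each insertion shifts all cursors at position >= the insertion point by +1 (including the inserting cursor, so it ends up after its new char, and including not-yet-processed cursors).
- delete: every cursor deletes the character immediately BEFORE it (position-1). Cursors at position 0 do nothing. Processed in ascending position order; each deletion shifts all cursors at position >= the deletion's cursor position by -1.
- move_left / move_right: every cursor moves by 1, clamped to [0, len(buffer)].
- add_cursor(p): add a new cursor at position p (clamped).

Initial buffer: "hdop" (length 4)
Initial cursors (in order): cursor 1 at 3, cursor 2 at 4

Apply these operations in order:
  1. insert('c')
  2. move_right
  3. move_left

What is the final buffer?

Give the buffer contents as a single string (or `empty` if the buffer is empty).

Answer: hdocpc

Derivation:
After op 1 (insert('c')): buffer="hdocpc" (len 6), cursors c1@4 c2@6, authorship ...1.2
After op 2 (move_right): buffer="hdocpc" (len 6), cursors c1@5 c2@6, authorship ...1.2
After op 3 (move_left): buffer="hdocpc" (len 6), cursors c1@4 c2@5, authorship ...1.2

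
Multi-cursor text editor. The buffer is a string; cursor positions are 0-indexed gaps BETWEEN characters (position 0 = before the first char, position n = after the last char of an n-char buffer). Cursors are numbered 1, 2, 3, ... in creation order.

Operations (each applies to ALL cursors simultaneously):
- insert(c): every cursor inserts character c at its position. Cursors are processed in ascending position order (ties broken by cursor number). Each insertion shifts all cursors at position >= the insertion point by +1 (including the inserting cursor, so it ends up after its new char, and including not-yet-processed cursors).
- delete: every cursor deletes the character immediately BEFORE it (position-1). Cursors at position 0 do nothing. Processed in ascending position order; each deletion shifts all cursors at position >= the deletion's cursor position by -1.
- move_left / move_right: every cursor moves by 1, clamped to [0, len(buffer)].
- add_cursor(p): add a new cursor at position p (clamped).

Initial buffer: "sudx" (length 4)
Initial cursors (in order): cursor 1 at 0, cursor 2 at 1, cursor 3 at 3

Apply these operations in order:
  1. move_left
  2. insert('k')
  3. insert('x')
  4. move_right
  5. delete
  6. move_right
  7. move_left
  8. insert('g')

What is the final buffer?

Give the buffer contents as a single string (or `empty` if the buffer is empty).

After op 1 (move_left): buffer="sudx" (len 4), cursors c1@0 c2@0 c3@2, authorship ....
After op 2 (insert('k')): buffer="kksukdx" (len 7), cursors c1@2 c2@2 c3@5, authorship 12..3..
After op 3 (insert('x')): buffer="kkxxsukxdx" (len 10), cursors c1@4 c2@4 c3@8, authorship 1212..33..
After op 4 (move_right): buffer="kkxxsukxdx" (len 10), cursors c1@5 c2@5 c3@9, authorship 1212..33..
After op 5 (delete): buffer="kkxukxx" (len 7), cursors c1@3 c2@3 c3@6, authorship 121.33.
After op 6 (move_right): buffer="kkxukxx" (len 7), cursors c1@4 c2@4 c3@7, authorship 121.33.
After op 7 (move_left): buffer="kkxukxx" (len 7), cursors c1@3 c2@3 c3@6, authorship 121.33.
After op 8 (insert('g')): buffer="kkxggukxgx" (len 10), cursors c1@5 c2@5 c3@9, authorship 12112.333.

Answer: kkxggukxgx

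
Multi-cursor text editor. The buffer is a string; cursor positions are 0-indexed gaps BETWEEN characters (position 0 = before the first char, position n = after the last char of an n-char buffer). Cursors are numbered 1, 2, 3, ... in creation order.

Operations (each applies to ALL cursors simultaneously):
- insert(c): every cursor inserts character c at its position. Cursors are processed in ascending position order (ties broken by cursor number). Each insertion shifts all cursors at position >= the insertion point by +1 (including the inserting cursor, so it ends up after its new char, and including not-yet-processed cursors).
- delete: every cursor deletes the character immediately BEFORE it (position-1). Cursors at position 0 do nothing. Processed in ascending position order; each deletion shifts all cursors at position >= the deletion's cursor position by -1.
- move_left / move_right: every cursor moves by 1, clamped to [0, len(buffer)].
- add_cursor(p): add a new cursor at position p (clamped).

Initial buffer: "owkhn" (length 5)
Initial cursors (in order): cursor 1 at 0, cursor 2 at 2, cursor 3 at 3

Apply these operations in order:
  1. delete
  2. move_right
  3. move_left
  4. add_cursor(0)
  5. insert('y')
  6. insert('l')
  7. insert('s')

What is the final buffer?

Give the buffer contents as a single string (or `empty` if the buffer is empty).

After op 1 (delete): buffer="ohn" (len 3), cursors c1@0 c2@1 c3@1, authorship ...
After op 2 (move_right): buffer="ohn" (len 3), cursors c1@1 c2@2 c3@2, authorship ...
After op 3 (move_left): buffer="ohn" (len 3), cursors c1@0 c2@1 c3@1, authorship ...
After op 4 (add_cursor(0)): buffer="ohn" (len 3), cursors c1@0 c4@0 c2@1 c3@1, authorship ...
After op 5 (insert('y')): buffer="yyoyyhn" (len 7), cursors c1@2 c4@2 c2@5 c3@5, authorship 14.23..
After op 6 (insert('l')): buffer="yylloyyllhn" (len 11), cursors c1@4 c4@4 c2@9 c3@9, authorship 1414.2323..
After op 7 (insert('s')): buffer="yyllssoyyllsshn" (len 15), cursors c1@6 c4@6 c2@13 c3@13, authorship 141414.232323..

Answer: yyllssoyyllsshn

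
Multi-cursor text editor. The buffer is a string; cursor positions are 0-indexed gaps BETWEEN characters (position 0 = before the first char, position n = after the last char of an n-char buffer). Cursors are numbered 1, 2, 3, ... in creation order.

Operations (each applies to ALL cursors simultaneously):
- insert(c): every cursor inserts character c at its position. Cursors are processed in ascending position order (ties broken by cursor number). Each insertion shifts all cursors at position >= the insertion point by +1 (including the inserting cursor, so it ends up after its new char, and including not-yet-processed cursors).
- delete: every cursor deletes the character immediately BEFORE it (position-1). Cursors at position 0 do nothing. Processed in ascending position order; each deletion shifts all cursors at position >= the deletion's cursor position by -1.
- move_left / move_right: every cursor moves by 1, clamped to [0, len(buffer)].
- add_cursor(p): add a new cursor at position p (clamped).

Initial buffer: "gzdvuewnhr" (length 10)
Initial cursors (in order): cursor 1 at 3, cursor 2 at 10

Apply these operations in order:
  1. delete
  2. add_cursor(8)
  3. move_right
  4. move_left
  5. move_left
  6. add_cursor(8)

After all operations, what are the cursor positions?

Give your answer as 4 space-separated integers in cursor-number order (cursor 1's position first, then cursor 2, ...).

Answer: 1 6 6 8

Derivation:
After op 1 (delete): buffer="gzvuewnh" (len 8), cursors c1@2 c2@8, authorship ........
After op 2 (add_cursor(8)): buffer="gzvuewnh" (len 8), cursors c1@2 c2@8 c3@8, authorship ........
After op 3 (move_right): buffer="gzvuewnh" (len 8), cursors c1@3 c2@8 c3@8, authorship ........
After op 4 (move_left): buffer="gzvuewnh" (len 8), cursors c1@2 c2@7 c3@7, authorship ........
After op 5 (move_left): buffer="gzvuewnh" (len 8), cursors c1@1 c2@6 c3@6, authorship ........
After op 6 (add_cursor(8)): buffer="gzvuewnh" (len 8), cursors c1@1 c2@6 c3@6 c4@8, authorship ........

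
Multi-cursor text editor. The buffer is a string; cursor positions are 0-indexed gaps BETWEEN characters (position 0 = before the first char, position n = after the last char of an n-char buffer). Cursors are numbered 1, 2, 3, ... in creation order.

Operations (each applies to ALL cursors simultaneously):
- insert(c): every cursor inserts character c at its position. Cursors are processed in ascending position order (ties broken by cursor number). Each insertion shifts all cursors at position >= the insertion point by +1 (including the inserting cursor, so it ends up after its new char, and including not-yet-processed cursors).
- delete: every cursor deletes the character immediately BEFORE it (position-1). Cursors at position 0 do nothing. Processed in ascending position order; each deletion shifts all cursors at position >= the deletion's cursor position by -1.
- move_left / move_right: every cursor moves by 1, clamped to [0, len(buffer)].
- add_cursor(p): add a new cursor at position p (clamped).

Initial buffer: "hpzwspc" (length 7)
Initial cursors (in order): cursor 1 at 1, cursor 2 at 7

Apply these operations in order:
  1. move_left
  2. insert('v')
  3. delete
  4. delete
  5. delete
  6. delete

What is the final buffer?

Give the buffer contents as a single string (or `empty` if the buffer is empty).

After op 1 (move_left): buffer="hpzwspc" (len 7), cursors c1@0 c2@6, authorship .......
After op 2 (insert('v')): buffer="vhpzwspvc" (len 9), cursors c1@1 c2@8, authorship 1......2.
After op 3 (delete): buffer="hpzwspc" (len 7), cursors c1@0 c2@6, authorship .......
After op 4 (delete): buffer="hpzwsc" (len 6), cursors c1@0 c2@5, authorship ......
After op 5 (delete): buffer="hpzwc" (len 5), cursors c1@0 c2@4, authorship .....
After op 6 (delete): buffer="hpzc" (len 4), cursors c1@0 c2@3, authorship ....

Answer: hpzc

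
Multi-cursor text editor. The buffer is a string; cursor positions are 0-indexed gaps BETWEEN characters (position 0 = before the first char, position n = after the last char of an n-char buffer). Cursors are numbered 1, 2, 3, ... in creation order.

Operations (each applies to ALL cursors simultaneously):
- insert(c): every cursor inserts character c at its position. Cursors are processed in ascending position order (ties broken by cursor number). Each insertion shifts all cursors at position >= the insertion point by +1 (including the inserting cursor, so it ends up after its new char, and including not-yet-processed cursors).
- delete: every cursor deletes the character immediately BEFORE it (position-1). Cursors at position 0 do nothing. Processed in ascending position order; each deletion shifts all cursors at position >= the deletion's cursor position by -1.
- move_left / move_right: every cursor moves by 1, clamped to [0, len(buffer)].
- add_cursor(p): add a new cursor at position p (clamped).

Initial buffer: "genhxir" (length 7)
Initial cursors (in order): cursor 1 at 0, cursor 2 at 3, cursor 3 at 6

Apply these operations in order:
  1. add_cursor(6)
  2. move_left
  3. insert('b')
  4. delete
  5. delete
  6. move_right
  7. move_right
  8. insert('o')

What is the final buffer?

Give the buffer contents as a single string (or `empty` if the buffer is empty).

After op 1 (add_cursor(6)): buffer="genhxir" (len 7), cursors c1@0 c2@3 c3@6 c4@6, authorship .......
After op 2 (move_left): buffer="genhxir" (len 7), cursors c1@0 c2@2 c3@5 c4@5, authorship .......
After op 3 (insert('b')): buffer="bgebnhxbbir" (len 11), cursors c1@1 c2@4 c3@9 c4@9, authorship 1..2...34..
After op 4 (delete): buffer="genhxir" (len 7), cursors c1@0 c2@2 c3@5 c4@5, authorship .......
After op 5 (delete): buffer="gnir" (len 4), cursors c1@0 c2@1 c3@2 c4@2, authorship ....
After op 6 (move_right): buffer="gnir" (len 4), cursors c1@1 c2@2 c3@3 c4@3, authorship ....
After op 7 (move_right): buffer="gnir" (len 4), cursors c1@2 c2@3 c3@4 c4@4, authorship ....
After op 8 (insert('o')): buffer="gnoioroo" (len 8), cursors c1@3 c2@5 c3@8 c4@8, authorship ..1.2.34

Answer: gnoioroo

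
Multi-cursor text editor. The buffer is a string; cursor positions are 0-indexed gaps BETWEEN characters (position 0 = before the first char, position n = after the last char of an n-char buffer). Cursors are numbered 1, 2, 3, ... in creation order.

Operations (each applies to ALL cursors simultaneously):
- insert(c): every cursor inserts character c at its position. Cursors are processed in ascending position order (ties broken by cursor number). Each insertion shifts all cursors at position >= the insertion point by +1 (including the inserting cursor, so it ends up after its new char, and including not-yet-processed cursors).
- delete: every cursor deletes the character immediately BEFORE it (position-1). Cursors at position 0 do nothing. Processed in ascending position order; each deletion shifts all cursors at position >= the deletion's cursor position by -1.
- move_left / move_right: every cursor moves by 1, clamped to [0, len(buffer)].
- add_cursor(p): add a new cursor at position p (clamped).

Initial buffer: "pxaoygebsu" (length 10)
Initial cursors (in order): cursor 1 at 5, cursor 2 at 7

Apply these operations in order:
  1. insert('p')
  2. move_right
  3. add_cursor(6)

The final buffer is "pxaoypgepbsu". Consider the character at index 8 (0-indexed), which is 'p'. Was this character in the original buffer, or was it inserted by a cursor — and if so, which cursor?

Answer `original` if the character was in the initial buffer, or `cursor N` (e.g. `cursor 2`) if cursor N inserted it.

After op 1 (insert('p')): buffer="pxaoypgepbsu" (len 12), cursors c1@6 c2@9, authorship .....1..2...
After op 2 (move_right): buffer="pxaoypgepbsu" (len 12), cursors c1@7 c2@10, authorship .....1..2...
After op 3 (add_cursor(6)): buffer="pxaoypgepbsu" (len 12), cursors c3@6 c1@7 c2@10, authorship .....1..2...
Authorship (.=original, N=cursor N): . . . . . 1 . . 2 . . .
Index 8: author = 2

Answer: cursor 2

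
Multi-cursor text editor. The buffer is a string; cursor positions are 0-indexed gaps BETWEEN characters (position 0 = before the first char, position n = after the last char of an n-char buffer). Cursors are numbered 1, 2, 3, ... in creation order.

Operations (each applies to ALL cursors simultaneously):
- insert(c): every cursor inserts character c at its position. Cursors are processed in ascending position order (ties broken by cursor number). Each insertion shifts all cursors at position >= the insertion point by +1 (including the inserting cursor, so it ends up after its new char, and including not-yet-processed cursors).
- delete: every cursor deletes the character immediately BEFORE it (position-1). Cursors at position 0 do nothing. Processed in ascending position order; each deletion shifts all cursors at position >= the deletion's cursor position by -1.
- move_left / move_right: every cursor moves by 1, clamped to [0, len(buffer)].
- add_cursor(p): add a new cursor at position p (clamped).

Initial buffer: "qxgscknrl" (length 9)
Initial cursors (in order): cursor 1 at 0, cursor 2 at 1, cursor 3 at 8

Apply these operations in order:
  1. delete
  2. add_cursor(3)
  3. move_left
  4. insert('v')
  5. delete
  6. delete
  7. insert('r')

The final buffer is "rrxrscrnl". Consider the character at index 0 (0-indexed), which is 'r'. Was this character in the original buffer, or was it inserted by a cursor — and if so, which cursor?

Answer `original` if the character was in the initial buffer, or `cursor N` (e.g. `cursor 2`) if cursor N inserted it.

After op 1 (delete): buffer="xgscknl" (len 7), cursors c1@0 c2@0 c3@6, authorship .......
After op 2 (add_cursor(3)): buffer="xgscknl" (len 7), cursors c1@0 c2@0 c4@3 c3@6, authorship .......
After op 3 (move_left): buffer="xgscknl" (len 7), cursors c1@0 c2@0 c4@2 c3@5, authorship .......
After op 4 (insert('v')): buffer="vvxgvsckvnl" (len 11), cursors c1@2 c2@2 c4@5 c3@9, authorship 12..4...3..
After op 5 (delete): buffer="xgscknl" (len 7), cursors c1@0 c2@0 c4@2 c3@5, authorship .......
After op 6 (delete): buffer="xscnl" (len 5), cursors c1@0 c2@0 c4@1 c3@3, authorship .....
After op 7 (insert('r')): buffer="rrxrscrnl" (len 9), cursors c1@2 c2@2 c4@4 c3@7, authorship 12.4..3..
Authorship (.=original, N=cursor N): 1 2 . 4 . . 3 . .
Index 0: author = 1

Answer: cursor 1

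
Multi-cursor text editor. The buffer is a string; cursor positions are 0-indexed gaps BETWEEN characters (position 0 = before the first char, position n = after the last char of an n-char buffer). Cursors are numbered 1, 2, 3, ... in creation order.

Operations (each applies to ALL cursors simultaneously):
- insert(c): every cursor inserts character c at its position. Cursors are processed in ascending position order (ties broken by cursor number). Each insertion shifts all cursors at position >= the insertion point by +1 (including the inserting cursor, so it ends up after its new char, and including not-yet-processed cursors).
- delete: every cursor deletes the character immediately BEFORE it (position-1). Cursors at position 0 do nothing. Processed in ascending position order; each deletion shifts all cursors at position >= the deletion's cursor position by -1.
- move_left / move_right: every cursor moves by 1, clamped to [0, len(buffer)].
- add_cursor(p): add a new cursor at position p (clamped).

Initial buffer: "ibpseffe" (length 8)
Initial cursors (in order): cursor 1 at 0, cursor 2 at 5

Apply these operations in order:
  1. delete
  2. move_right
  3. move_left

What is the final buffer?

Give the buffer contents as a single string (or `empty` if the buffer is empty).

After op 1 (delete): buffer="ibpsffe" (len 7), cursors c1@0 c2@4, authorship .......
After op 2 (move_right): buffer="ibpsffe" (len 7), cursors c1@1 c2@5, authorship .......
After op 3 (move_left): buffer="ibpsffe" (len 7), cursors c1@0 c2@4, authorship .......

Answer: ibpsffe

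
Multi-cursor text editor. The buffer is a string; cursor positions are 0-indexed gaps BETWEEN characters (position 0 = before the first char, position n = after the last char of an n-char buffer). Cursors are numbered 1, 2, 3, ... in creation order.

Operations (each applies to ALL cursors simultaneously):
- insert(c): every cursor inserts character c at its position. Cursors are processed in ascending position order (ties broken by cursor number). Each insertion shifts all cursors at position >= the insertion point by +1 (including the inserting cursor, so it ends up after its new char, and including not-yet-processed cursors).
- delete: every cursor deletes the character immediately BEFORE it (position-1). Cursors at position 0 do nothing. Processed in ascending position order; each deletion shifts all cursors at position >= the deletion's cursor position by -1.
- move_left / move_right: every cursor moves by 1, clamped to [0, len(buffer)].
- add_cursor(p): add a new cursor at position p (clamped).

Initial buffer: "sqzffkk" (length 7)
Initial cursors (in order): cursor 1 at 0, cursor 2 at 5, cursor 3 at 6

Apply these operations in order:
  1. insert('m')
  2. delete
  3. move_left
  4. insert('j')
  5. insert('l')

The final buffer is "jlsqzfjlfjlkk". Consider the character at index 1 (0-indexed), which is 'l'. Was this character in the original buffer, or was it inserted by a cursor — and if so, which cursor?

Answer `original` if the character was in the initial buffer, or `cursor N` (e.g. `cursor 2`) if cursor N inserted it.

After op 1 (insert('m')): buffer="msqzffmkmk" (len 10), cursors c1@1 c2@7 c3@9, authorship 1.....2.3.
After op 2 (delete): buffer="sqzffkk" (len 7), cursors c1@0 c2@5 c3@6, authorship .......
After op 3 (move_left): buffer="sqzffkk" (len 7), cursors c1@0 c2@4 c3@5, authorship .......
After op 4 (insert('j')): buffer="jsqzfjfjkk" (len 10), cursors c1@1 c2@6 c3@8, authorship 1....2.3..
After op 5 (insert('l')): buffer="jlsqzfjlfjlkk" (len 13), cursors c1@2 c2@8 c3@11, authorship 11....22.33..
Authorship (.=original, N=cursor N): 1 1 . . . . 2 2 . 3 3 . .
Index 1: author = 1

Answer: cursor 1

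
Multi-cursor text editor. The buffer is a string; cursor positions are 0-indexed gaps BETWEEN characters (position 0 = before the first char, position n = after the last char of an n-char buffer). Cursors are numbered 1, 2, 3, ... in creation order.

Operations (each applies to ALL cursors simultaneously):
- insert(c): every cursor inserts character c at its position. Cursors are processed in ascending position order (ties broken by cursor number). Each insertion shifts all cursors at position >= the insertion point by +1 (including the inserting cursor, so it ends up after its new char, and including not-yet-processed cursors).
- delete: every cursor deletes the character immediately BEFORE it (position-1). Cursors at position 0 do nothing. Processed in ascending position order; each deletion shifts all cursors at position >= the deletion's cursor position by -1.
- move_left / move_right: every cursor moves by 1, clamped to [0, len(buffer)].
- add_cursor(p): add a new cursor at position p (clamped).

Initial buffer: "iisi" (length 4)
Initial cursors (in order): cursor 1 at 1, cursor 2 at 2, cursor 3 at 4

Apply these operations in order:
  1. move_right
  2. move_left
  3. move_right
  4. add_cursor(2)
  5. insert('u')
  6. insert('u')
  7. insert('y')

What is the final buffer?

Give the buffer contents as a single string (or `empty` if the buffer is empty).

After op 1 (move_right): buffer="iisi" (len 4), cursors c1@2 c2@3 c3@4, authorship ....
After op 2 (move_left): buffer="iisi" (len 4), cursors c1@1 c2@2 c3@3, authorship ....
After op 3 (move_right): buffer="iisi" (len 4), cursors c1@2 c2@3 c3@4, authorship ....
After op 4 (add_cursor(2)): buffer="iisi" (len 4), cursors c1@2 c4@2 c2@3 c3@4, authorship ....
After op 5 (insert('u')): buffer="iiuusuiu" (len 8), cursors c1@4 c4@4 c2@6 c3@8, authorship ..14.2.3
After op 6 (insert('u')): buffer="iiuuuusuuiuu" (len 12), cursors c1@6 c4@6 c2@9 c3@12, authorship ..1414.22.33
After op 7 (insert('y')): buffer="iiuuuuyysuuyiuuy" (len 16), cursors c1@8 c4@8 c2@12 c3@16, authorship ..141414.222.333

Answer: iiuuuuyysuuyiuuy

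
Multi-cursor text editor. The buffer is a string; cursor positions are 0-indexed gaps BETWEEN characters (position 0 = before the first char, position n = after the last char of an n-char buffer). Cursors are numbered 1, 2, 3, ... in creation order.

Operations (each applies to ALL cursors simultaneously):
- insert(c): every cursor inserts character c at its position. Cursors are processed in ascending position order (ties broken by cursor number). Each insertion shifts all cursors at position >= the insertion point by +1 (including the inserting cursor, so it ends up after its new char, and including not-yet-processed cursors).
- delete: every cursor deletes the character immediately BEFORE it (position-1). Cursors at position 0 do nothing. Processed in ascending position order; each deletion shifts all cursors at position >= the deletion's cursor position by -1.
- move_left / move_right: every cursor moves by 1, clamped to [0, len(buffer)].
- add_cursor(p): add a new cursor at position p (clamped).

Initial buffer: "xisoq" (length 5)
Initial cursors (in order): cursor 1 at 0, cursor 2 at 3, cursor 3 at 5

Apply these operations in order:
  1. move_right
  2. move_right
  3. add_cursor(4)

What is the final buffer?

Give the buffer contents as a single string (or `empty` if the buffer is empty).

Answer: xisoq

Derivation:
After op 1 (move_right): buffer="xisoq" (len 5), cursors c1@1 c2@4 c3@5, authorship .....
After op 2 (move_right): buffer="xisoq" (len 5), cursors c1@2 c2@5 c3@5, authorship .....
After op 3 (add_cursor(4)): buffer="xisoq" (len 5), cursors c1@2 c4@4 c2@5 c3@5, authorship .....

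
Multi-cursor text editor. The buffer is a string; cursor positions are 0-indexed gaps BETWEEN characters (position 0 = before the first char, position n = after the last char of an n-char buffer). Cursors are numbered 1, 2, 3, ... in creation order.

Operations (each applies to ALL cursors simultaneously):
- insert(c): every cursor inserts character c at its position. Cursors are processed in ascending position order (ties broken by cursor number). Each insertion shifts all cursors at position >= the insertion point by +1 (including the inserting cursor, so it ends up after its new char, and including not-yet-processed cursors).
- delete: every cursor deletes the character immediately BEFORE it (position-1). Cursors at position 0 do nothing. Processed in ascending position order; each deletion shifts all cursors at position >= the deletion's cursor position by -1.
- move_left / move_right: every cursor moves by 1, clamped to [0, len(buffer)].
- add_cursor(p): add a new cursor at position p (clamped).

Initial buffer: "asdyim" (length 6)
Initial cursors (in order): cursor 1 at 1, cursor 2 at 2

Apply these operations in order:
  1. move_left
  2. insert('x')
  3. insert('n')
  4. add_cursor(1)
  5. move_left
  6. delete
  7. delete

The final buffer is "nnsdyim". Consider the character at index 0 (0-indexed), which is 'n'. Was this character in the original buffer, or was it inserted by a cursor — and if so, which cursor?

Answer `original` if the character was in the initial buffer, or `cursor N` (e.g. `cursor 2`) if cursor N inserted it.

Answer: cursor 1

Derivation:
After op 1 (move_left): buffer="asdyim" (len 6), cursors c1@0 c2@1, authorship ......
After op 2 (insert('x')): buffer="xaxsdyim" (len 8), cursors c1@1 c2@3, authorship 1.2.....
After op 3 (insert('n')): buffer="xnaxnsdyim" (len 10), cursors c1@2 c2@5, authorship 11.22.....
After op 4 (add_cursor(1)): buffer="xnaxnsdyim" (len 10), cursors c3@1 c1@2 c2@5, authorship 11.22.....
After op 5 (move_left): buffer="xnaxnsdyim" (len 10), cursors c3@0 c1@1 c2@4, authorship 11.22.....
After op 6 (delete): buffer="nansdyim" (len 8), cursors c1@0 c3@0 c2@2, authorship 1.2.....
After op 7 (delete): buffer="nnsdyim" (len 7), cursors c1@0 c3@0 c2@1, authorship 12.....
Authorship (.=original, N=cursor N): 1 2 . . . . .
Index 0: author = 1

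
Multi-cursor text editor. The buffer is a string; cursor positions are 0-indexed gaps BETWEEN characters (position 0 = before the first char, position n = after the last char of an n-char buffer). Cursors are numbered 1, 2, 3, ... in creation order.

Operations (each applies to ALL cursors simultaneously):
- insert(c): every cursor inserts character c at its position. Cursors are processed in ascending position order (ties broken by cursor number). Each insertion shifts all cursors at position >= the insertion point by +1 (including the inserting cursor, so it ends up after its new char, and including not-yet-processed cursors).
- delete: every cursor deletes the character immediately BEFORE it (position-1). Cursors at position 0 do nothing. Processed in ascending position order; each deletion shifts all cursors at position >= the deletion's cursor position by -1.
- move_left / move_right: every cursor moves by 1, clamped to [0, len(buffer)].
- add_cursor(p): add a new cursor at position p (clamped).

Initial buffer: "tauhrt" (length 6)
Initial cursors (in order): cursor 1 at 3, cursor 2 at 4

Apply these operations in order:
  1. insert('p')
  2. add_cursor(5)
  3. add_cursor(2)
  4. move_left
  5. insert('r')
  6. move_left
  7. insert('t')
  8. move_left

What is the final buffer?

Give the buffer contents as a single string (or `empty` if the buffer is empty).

Answer: ttrautrptrhtrprt

Derivation:
After op 1 (insert('p')): buffer="tauphprt" (len 8), cursors c1@4 c2@6, authorship ...1.2..
After op 2 (add_cursor(5)): buffer="tauphprt" (len 8), cursors c1@4 c3@5 c2@6, authorship ...1.2..
After op 3 (add_cursor(2)): buffer="tauphprt" (len 8), cursors c4@2 c1@4 c3@5 c2@6, authorship ...1.2..
After op 4 (move_left): buffer="tauphprt" (len 8), cursors c4@1 c1@3 c3@4 c2@5, authorship ...1.2..
After op 5 (insert('r')): buffer="traurprhrprt" (len 12), cursors c4@2 c1@5 c3@7 c2@9, authorship .4..113.22..
After op 6 (move_left): buffer="traurprhrprt" (len 12), cursors c4@1 c1@4 c3@6 c2@8, authorship .4..113.22..
After op 7 (insert('t')): buffer="ttrautrptrhtrprt" (len 16), cursors c4@2 c1@6 c3@9 c2@12, authorship .44..11133.222..
After op 8 (move_left): buffer="ttrautrptrhtrprt" (len 16), cursors c4@1 c1@5 c3@8 c2@11, authorship .44..11133.222..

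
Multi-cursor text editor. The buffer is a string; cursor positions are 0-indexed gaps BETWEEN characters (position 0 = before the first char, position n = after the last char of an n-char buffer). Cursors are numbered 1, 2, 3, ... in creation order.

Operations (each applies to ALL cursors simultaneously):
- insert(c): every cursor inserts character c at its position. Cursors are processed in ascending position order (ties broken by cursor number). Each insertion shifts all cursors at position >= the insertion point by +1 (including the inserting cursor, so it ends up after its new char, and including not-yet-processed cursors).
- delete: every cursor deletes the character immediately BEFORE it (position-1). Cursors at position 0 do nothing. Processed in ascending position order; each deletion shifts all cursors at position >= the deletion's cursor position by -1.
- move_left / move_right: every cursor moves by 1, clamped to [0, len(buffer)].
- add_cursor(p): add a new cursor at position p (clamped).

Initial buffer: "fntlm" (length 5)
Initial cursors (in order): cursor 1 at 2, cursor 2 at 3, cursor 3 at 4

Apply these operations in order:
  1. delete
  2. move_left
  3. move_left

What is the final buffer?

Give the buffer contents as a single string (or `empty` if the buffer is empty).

Answer: fm

Derivation:
After op 1 (delete): buffer="fm" (len 2), cursors c1@1 c2@1 c3@1, authorship ..
After op 2 (move_left): buffer="fm" (len 2), cursors c1@0 c2@0 c3@0, authorship ..
After op 3 (move_left): buffer="fm" (len 2), cursors c1@0 c2@0 c3@0, authorship ..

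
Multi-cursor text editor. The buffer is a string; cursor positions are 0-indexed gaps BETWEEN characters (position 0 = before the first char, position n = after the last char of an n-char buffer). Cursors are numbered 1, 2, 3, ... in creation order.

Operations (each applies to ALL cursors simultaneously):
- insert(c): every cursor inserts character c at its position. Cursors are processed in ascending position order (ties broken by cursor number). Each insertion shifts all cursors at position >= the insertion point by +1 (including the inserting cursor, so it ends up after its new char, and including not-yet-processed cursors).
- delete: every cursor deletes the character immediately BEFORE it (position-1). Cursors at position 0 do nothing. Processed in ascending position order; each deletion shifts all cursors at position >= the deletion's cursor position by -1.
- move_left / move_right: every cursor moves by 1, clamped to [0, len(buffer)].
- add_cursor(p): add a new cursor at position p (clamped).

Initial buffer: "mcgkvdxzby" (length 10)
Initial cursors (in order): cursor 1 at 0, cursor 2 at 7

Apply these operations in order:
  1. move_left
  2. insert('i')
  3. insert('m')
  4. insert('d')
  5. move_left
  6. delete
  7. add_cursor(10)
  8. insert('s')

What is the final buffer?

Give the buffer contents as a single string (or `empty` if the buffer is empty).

Answer: isdmcgkvdisdsxzby

Derivation:
After op 1 (move_left): buffer="mcgkvdxzby" (len 10), cursors c1@0 c2@6, authorship ..........
After op 2 (insert('i')): buffer="imcgkvdixzby" (len 12), cursors c1@1 c2@8, authorship 1......2....
After op 3 (insert('m')): buffer="immcgkvdimxzby" (len 14), cursors c1@2 c2@10, authorship 11......22....
After op 4 (insert('d')): buffer="imdmcgkvdimdxzby" (len 16), cursors c1@3 c2@12, authorship 111......222....
After op 5 (move_left): buffer="imdmcgkvdimdxzby" (len 16), cursors c1@2 c2@11, authorship 111......222....
After op 6 (delete): buffer="idmcgkvdidxzby" (len 14), cursors c1@1 c2@9, authorship 11......22....
After op 7 (add_cursor(10)): buffer="idmcgkvdidxzby" (len 14), cursors c1@1 c2@9 c3@10, authorship 11......22....
After op 8 (insert('s')): buffer="isdmcgkvdisdsxzby" (len 17), cursors c1@2 c2@11 c3@13, authorship 111......2223....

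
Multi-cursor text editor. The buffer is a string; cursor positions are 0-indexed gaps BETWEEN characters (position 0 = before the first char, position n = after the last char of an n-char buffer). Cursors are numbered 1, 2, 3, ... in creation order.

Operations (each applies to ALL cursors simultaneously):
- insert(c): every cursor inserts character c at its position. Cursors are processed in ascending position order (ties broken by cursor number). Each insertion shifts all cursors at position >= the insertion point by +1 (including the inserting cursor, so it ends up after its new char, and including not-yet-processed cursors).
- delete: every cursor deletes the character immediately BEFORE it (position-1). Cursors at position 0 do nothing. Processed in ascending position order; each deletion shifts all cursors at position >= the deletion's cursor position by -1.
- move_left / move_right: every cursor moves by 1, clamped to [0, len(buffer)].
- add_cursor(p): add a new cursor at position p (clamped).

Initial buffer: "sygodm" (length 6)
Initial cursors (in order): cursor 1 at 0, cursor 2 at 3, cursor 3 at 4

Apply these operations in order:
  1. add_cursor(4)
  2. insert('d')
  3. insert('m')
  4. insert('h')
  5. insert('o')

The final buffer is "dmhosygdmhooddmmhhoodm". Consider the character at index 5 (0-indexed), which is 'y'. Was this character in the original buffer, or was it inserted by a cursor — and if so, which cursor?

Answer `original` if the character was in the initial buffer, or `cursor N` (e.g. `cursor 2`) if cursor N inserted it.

After op 1 (add_cursor(4)): buffer="sygodm" (len 6), cursors c1@0 c2@3 c3@4 c4@4, authorship ......
After op 2 (insert('d')): buffer="dsygdodddm" (len 10), cursors c1@1 c2@5 c3@8 c4@8, authorship 1...2.34..
After op 3 (insert('m')): buffer="dmsygdmoddmmdm" (len 14), cursors c1@2 c2@7 c3@12 c4@12, authorship 11...22.3434..
After op 4 (insert('h')): buffer="dmhsygdmhoddmmhhdm" (len 18), cursors c1@3 c2@9 c3@16 c4@16, authorship 111...222.343434..
After op 5 (insert('o')): buffer="dmhosygdmhooddmmhhoodm" (len 22), cursors c1@4 c2@11 c3@20 c4@20, authorship 1111...2222.34343434..
Authorship (.=original, N=cursor N): 1 1 1 1 . . . 2 2 2 2 . 3 4 3 4 3 4 3 4 . .
Index 5: author = original

Answer: original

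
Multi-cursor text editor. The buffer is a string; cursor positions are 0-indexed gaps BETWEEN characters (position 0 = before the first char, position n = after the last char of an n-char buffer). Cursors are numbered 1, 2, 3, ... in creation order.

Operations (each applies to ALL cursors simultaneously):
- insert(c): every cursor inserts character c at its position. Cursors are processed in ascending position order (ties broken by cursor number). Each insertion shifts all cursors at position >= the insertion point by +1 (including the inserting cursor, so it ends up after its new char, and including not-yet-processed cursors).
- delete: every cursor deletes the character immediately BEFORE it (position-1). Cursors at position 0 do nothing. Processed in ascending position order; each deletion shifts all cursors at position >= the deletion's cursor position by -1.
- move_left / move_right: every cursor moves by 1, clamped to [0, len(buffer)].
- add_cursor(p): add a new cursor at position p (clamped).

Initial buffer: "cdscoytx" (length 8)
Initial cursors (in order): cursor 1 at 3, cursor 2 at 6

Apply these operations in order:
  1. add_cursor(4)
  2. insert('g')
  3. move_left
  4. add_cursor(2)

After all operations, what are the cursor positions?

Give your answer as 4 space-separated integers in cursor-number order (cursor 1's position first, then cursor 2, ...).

Answer: 3 8 5 2

Derivation:
After op 1 (add_cursor(4)): buffer="cdscoytx" (len 8), cursors c1@3 c3@4 c2@6, authorship ........
After op 2 (insert('g')): buffer="cdsgcgoygtx" (len 11), cursors c1@4 c3@6 c2@9, authorship ...1.3..2..
After op 3 (move_left): buffer="cdsgcgoygtx" (len 11), cursors c1@3 c3@5 c2@8, authorship ...1.3..2..
After op 4 (add_cursor(2)): buffer="cdsgcgoygtx" (len 11), cursors c4@2 c1@3 c3@5 c2@8, authorship ...1.3..2..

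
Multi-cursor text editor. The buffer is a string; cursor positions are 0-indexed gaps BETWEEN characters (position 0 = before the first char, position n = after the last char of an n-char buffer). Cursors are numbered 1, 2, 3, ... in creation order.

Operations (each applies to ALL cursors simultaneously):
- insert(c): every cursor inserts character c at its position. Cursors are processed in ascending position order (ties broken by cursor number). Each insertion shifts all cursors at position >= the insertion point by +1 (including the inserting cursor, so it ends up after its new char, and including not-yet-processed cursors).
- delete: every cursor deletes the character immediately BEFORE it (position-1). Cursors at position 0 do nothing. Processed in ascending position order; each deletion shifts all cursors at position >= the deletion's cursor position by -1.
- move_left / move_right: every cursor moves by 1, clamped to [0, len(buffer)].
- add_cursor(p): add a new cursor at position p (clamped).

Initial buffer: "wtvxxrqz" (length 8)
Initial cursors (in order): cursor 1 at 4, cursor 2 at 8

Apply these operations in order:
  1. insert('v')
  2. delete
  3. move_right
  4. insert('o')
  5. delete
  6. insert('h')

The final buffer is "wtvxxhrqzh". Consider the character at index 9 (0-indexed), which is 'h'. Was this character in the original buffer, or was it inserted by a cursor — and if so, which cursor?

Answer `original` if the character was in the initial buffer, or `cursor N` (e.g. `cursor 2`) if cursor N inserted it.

After op 1 (insert('v')): buffer="wtvxvxrqzv" (len 10), cursors c1@5 c2@10, authorship ....1....2
After op 2 (delete): buffer="wtvxxrqz" (len 8), cursors c1@4 c2@8, authorship ........
After op 3 (move_right): buffer="wtvxxrqz" (len 8), cursors c1@5 c2@8, authorship ........
After op 4 (insert('o')): buffer="wtvxxorqzo" (len 10), cursors c1@6 c2@10, authorship .....1...2
After op 5 (delete): buffer="wtvxxrqz" (len 8), cursors c1@5 c2@8, authorship ........
After op 6 (insert('h')): buffer="wtvxxhrqzh" (len 10), cursors c1@6 c2@10, authorship .....1...2
Authorship (.=original, N=cursor N): . . . . . 1 . . . 2
Index 9: author = 2

Answer: cursor 2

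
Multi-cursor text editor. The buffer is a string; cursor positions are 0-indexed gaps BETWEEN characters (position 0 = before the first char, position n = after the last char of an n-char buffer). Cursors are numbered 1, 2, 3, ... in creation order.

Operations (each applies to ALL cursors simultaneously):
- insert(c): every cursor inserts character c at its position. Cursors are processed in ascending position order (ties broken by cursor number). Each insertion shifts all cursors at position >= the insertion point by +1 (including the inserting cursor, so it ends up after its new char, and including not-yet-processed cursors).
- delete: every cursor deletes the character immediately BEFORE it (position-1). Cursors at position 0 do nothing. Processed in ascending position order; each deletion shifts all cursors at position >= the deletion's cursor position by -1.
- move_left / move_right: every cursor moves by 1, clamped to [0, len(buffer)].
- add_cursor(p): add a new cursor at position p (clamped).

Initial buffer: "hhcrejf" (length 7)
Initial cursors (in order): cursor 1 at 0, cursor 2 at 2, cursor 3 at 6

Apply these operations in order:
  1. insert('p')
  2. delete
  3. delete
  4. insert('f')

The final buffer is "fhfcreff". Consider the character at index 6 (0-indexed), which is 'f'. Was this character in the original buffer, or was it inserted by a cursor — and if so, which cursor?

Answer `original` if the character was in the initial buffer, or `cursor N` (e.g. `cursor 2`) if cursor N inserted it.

Answer: cursor 3

Derivation:
After op 1 (insert('p')): buffer="phhpcrejpf" (len 10), cursors c1@1 c2@4 c3@9, authorship 1..2....3.
After op 2 (delete): buffer="hhcrejf" (len 7), cursors c1@0 c2@2 c3@6, authorship .......
After op 3 (delete): buffer="hcref" (len 5), cursors c1@0 c2@1 c3@4, authorship .....
After op 4 (insert('f')): buffer="fhfcreff" (len 8), cursors c1@1 c2@3 c3@7, authorship 1.2...3.
Authorship (.=original, N=cursor N): 1 . 2 . . . 3 .
Index 6: author = 3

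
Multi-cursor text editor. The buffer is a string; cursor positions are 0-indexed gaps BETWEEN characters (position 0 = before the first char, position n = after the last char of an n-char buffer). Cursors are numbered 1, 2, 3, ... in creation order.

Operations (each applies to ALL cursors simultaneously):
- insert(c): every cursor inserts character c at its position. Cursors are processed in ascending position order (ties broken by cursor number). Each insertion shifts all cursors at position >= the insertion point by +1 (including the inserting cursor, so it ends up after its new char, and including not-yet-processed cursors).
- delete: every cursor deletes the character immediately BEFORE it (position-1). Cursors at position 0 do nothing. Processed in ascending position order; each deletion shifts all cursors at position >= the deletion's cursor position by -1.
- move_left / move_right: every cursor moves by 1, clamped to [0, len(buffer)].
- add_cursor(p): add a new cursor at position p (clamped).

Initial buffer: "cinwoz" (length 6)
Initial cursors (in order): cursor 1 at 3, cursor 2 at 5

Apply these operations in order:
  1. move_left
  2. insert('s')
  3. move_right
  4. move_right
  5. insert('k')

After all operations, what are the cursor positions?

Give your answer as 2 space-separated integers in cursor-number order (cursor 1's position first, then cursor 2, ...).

Answer: 6 10

Derivation:
After op 1 (move_left): buffer="cinwoz" (len 6), cursors c1@2 c2@4, authorship ......
After op 2 (insert('s')): buffer="cisnwsoz" (len 8), cursors c1@3 c2@6, authorship ..1..2..
After op 3 (move_right): buffer="cisnwsoz" (len 8), cursors c1@4 c2@7, authorship ..1..2..
After op 4 (move_right): buffer="cisnwsoz" (len 8), cursors c1@5 c2@8, authorship ..1..2..
After op 5 (insert('k')): buffer="cisnwksozk" (len 10), cursors c1@6 c2@10, authorship ..1..12..2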